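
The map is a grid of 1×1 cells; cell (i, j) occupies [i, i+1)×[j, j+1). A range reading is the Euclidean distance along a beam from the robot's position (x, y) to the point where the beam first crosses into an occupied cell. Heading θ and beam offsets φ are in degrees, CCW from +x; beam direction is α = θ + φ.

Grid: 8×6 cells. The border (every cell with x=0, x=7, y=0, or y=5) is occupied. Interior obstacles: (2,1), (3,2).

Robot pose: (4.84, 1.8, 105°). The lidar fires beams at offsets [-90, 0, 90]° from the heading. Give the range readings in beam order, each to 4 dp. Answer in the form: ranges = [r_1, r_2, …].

ranges = [2.2362, 3.3129, 1.9049]

beam 1: φ=-90°, α=15°
  dir = (cos 15°, sin 15°) = (0.9659, 0.2588); from cell (4,1)
  next x-line at t=0.1656, next y-line at t=0.7727; Δt_x=1.0353, Δt_y=3.8637
    x: enter (5,1) at t=0.1656
    y: enter (5,2) at t=0.7727
    x: enter (6,2) at t=1.2009
    x: enter (7,2) at t=2.2362 ← occupied
  → r_1 = 2.2362
beam 2: φ=0°, α=105°
  dir = (cos 105°, sin 105°) = (-0.2588, 0.9659); from cell (4,1)
  next x-line at t=3.2455, next y-line at t=0.2071; Δt_x=3.8637, Δt_y=1.0353
    y: enter (4,2) at t=0.2071
    y: enter (4,3) at t=1.2423
    y: enter (4,4) at t=2.2776
    x: enter (3,4) at t=3.2455
    y: enter (3,5) at t=3.3129 ← occupied
  → r_2 = 3.3129
beam 3: φ=90°, α=195°
  dir = (cos 195°, sin 195°) = (-0.9659, -0.2588); from cell (4,1)
  next x-line at t=0.8696, next y-line at t=3.0910; Δt_x=1.0353, Δt_y=3.8637
    x: enter (3,1) at t=0.8696
    x: enter (2,1) at t=1.9049 ← occupied
  → r_3 = 1.9049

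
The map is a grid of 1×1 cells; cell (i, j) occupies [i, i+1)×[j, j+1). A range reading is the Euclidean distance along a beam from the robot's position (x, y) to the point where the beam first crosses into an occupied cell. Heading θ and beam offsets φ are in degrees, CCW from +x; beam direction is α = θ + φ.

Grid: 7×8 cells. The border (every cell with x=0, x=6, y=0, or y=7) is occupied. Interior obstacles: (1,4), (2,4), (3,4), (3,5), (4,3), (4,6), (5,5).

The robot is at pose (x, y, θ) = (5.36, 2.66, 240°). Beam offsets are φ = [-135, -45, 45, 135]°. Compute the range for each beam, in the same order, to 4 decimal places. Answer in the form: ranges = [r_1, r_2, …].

beam 1: φ=-135°, α=105°
  dir = (cos 105°, sin 105°) = (-0.2588, 0.9659); from cell (5,2)
  next x-line at t=1.3909, next y-line at t=0.3520; Δt_x=3.8637, Δt_y=1.0353
    y: enter (5,3) at t=0.3520
    y: enter (5,4) at t=1.3873
    x: enter (4,4) at t=1.3909
    y: enter (4,5) at t=2.4225
    y: enter (4,6) at t=3.4578 ← occupied
  → r_1 = 3.4578
beam 2: φ=-45°, α=195°
  dir = (cos 195°, sin 195°) = (-0.9659, -0.2588); from cell (5,2)
  next x-line at t=0.3727, next y-line at t=2.5500; Δt_x=1.0353, Δt_y=3.8637
    x: enter (4,2) at t=0.3727
    x: enter (3,2) at t=1.4080
    x: enter (2,2) at t=2.4433
    y: enter (2,1) at t=2.5500
    x: enter (1,1) at t=3.4785
    x: enter (0,1) at t=4.5138 ← occupied
  → r_2 = 4.5138
beam 3: φ=45°, α=285°
  dir = (cos 285°, sin 285°) = (0.2588, -0.9659); from cell (5,2)
  next x-line at t=2.4728, next y-line at t=0.6833; Δt_x=3.8637, Δt_y=1.0353
    y: enter (5,1) at t=0.6833
    y: enter (5,0) at t=1.7186 ← occupied
  → r_3 = 1.7186
beam 4: φ=135°, α=15°
  dir = (cos 15°, sin 15°) = (0.9659, 0.2588); from cell (5,2)
  next x-line at t=0.6626, next y-line at t=1.3137; Δt_x=1.0353, Δt_y=3.8637
    x: enter (6,2) at t=0.6626 ← occupied
  → r_4 = 0.6626

ranges = [3.4578, 4.5138, 1.7186, 0.6626]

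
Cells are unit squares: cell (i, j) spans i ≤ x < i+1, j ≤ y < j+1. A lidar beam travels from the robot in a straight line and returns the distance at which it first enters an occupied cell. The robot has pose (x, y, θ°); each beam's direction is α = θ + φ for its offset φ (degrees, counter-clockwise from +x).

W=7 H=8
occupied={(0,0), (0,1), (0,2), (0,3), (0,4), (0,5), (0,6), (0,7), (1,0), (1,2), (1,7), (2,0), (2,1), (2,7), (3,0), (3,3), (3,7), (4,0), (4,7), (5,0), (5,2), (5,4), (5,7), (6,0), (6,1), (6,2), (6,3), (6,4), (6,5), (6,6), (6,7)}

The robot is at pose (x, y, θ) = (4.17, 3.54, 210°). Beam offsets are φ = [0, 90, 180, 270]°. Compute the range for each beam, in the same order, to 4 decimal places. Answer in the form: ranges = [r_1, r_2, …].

ranges = [0.1963, 1.6600, 0.9584, 0.3400]

beam 1: φ=0°, α=210°
  dir = (cos 210°, sin 210°) = (-0.8660, -0.5000); from cell (4,3)
  next x-line at t=0.1963, next y-line at t=1.0800; Δt_x=1.1547, Δt_y=2.0000
    x: enter (3,3) at t=0.1963 ← occupied
  → r_1 = 0.1963
beam 2: φ=90°, α=300°
  dir = (cos 300°, sin 300°) = (0.5000, -0.8660); from cell (4,3)
  next x-line at t=1.6600, next y-line at t=0.6235; Δt_x=2.0000, Δt_y=1.1547
    y: enter (4,2) at t=0.6235
    x: enter (5,2) at t=1.6600 ← occupied
  → r_2 = 1.6600
beam 3: φ=180°, α=30°
  dir = (cos 30°, sin 30°) = (0.8660, 0.5000); from cell (4,3)
  next x-line at t=0.9584, next y-line at t=0.9200; Δt_x=1.1547, Δt_y=2.0000
    y: enter (4,4) at t=0.9200
    x: enter (5,4) at t=0.9584 ← occupied
  → r_3 = 0.9584
beam 4: φ=270°, α=120°
  dir = (cos 120°, sin 120°) = (-0.5000, 0.8660); from cell (4,3)
  next x-line at t=0.3400, next y-line at t=0.5312; Δt_x=2.0000, Δt_y=1.1547
    x: enter (3,3) at t=0.3400 ← occupied
  → r_4 = 0.3400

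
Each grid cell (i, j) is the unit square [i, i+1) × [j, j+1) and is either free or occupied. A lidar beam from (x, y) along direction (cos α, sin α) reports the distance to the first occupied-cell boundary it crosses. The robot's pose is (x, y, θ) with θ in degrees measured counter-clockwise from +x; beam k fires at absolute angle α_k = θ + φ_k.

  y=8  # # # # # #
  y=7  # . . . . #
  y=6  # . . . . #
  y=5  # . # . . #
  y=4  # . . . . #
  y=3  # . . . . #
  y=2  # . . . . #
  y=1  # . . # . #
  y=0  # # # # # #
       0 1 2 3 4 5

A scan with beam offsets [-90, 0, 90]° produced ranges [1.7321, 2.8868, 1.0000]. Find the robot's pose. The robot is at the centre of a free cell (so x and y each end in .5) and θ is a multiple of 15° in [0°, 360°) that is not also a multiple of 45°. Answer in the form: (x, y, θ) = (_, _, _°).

Candidates: 26 free-cell centres × 16 headings = 416 poses. Raycast each; keep the one whose scan matches to 4 dp.
  (4.5, 3.5, 255°): beam 1 = 3.6235 ≠ 1.7321 ✗
  (3.5, 3.5, 60°): beam 2 = 3.0000 ≠ 2.8868 ✗
  (4.5, 5.5, 195°): beam 1 = 2.5882 ≠ 1.7321 ✗
  (2.5, 2.5, 30°): beam 1 = 1.0000 ≠ 1.7321 ✗
  (4.5, 1.5, 240°): beam 1 = 0.5774 ≠ 1.7321 ✗
  …
  (3.5, 6.5, 150°): r_1=1.7321, r_2=2.8868, r_3=1.0000 — all match ✓
Unique over the lattice → pose = (3.5, 6.5, 150°).

(x, y, θ) = (3.5, 6.5, 150°)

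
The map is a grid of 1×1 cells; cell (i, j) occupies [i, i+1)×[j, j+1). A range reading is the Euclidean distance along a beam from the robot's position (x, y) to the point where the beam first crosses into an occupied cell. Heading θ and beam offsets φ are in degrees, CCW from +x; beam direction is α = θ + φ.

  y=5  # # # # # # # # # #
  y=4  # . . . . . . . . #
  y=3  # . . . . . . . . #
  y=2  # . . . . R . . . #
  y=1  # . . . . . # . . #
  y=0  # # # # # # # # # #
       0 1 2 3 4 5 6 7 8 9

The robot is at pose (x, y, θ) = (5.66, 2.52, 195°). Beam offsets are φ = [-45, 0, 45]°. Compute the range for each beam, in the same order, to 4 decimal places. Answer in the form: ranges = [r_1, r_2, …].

beam 1: φ=-45°, α=150°
  direction (-0.8660, 0.5000); cell (5,2); t to first gridline: x 0.7621, y 0.9600 (then +1.1547 / +2.0000)
    (4,2) via x @ 0.7621
    (4,3) via y @ 0.9600
    (3,3) via x @ 1.9168
    (3,4) via y @ 2.9600
    (2,4) via x @ 3.0715
    (1,4) via x @ 4.2262
    (1,5) via y @ 4.9600  # hit
  → r_1 = 4.9600
beam 2: φ=0°, α=195°
  direction (-0.9659, -0.2588); cell (5,2); t to first gridline: x 0.6833, y 2.0091 (then +1.0353 / +3.8637)
    (4,2) via x @ 0.6833
    (3,2) via x @ 1.7186
    (3,1) via y @ 2.0091
    (2,1) via x @ 2.7538
    (1,1) via x @ 3.7891
    (0,1) via x @ 4.8244  # hit
  → r_2 = 4.8244
beam 3: φ=45°, α=240°
  direction (-0.5000, -0.8660); cell (5,2); t to first gridline: x 1.3200, y 0.6004 (then +2.0000 / +1.1547)
    (5,1) via y @ 0.6004
    (4,1) via x @ 1.3200
    (4,0) via y @ 1.7551  # hit
  → r_3 = 1.7551

ranges = [4.9600, 4.8244, 1.7551]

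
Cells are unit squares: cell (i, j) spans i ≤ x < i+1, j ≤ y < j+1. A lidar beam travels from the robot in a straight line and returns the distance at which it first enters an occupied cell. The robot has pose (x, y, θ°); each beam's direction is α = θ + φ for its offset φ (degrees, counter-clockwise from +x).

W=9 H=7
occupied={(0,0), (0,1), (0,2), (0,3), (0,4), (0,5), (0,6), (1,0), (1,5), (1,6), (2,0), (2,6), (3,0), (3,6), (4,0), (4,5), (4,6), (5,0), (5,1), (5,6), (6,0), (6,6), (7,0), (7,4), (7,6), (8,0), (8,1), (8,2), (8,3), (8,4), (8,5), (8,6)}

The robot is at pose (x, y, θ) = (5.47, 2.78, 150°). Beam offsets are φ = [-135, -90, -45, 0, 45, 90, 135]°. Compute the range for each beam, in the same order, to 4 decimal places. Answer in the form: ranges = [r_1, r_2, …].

beam 1: φ=-135°, α=15°
  dir = (cos 15°, sin 15°) = (0.9659, 0.2588); from cell (5,2)
  next x-line at t=0.5487, next y-line at t=0.8500; Δt_x=1.0353, Δt_y=3.8637
    x: enter (6,2) at t=0.5487
    y: enter (6,3) at t=0.8500
    x: enter (7,3) at t=1.5840
    x: enter (8,3) at t=2.6192 ← occupied
  → r_1 = 2.6192
beam 2: φ=-90°, α=60°
  dir = (cos 60°, sin 60°) = (0.5000, 0.8660); from cell (5,2)
  next x-line at t=1.0600, next y-line at t=0.2540; Δt_x=2.0000, Δt_y=1.1547
    y: enter (5,3) at t=0.2540
    x: enter (6,3) at t=1.0600
    y: enter (6,4) at t=1.4087
    y: enter (6,5) at t=2.5634
    x: enter (7,5) at t=3.0600
    y: enter (7,6) at t=3.7181 ← occupied
  → r_2 = 3.7181
beam 3: φ=-45°, α=105°
  dir = (cos 105°, sin 105°) = (-0.2588, 0.9659); from cell (5,2)
  next x-line at t=1.8159, next y-line at t=0.2278; Δt_x=3.8637, Δt_y=1.0353
    y: enter (5,3) at t=0.2278
    y: enter (5,4) at t=1.2630
    x: enter (4,4) at t=1.8159
    y: enter (4,5) at t=2.2983 ← occupied
  → r_3 = 2.2983
beam 4: φ=0°, α=150°
  dir = (cos 150°, sin 150°) = (-0.8660, 0.5000); from cell (5,2)
  next x-line at t=0.5427, next y-line at t=0.4400; Δt_x=1.1547, Δt_y=2.0000
    y: enter (5,3) at t=0.4400
    x: enter (4,3) at t=0.5427
    x: enter (3,3) at t=1.6974
    y: enter (3,4) at t=2.4400
    x: enter (2,4) at t=2.8521
    x: enter (1,4) at t=4.0068
    y: enter (1,5) at t=4.4400 ← occupied
  → r_4 = 4.4400
beam 5: φ=45°, α=195°
  dir = (cos 195°, sin 195°) = (-0.9659, -0.2588); from cell (5,2)
  next x-line at t=0.4866, next y-line at t=3.0137; Δt_x=1.0353, Δt_y=3.8637
    x: enter (4,2) at t=0.4866
    x: enter (3,2) at t=1.5219
    x: enter (2,2) at t=2.5571
    y: enter (2,1) at t=3.0137
    x: enter (1,1) at t=3.5924
    x: enter (0,1) at t=4.6277 ← occupied
  → r_5 = 4.6277
beam 6: φ=90°, α=240°
  dir = (cos 240°, sin 240°) = (-0.5000, -0.8660); from cell (5,2)
  next x-line at t=0.9400, next y-line at t=0.9007; Δt_x=2.0000, Δt_y=1.1547
    y: enter (5,1) at t=0.9007 ← occupied
  → r_6 = 0.9007
beam 7: φ=135°, α=285°
  dir = (cos 285°, sin 285°) = (0.2588, -0.9659); from cell (5,2)
  next x-line at t=2.0478, next y-line at t=0.8075; Δt_x=3.8637, Δt_y=1.0353
    y: enter (5,1) at t=0.8075 ← occupied
  → r_7 = 0.8075

ranges = [2.6192, 3.7181, 2.2983, 4.4400, 4.6277, 0.9007, 0.8075]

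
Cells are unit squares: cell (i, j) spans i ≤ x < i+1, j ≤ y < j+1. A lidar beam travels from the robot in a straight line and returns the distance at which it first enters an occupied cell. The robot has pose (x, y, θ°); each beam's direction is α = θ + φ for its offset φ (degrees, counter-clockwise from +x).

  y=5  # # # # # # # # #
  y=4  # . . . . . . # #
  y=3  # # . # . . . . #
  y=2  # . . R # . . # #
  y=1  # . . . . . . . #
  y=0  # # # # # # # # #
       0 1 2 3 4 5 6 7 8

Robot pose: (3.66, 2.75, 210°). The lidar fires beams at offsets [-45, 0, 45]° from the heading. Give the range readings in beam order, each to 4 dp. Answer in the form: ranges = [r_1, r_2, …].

ranges = [1.7186, 3.0715, 1.8117]

beam 1: φ=-45°, α=165°
  dir = (cos 165°, sin 165°) = (-0.9659, 0.2588); from cell (3,2)
  next x-line at t=0.6833, next y-line at t=0.9659; Δt_x=1.0353, Δt_y=3.8637
    x: enter (2,2) at t=0.6833
    y: enter (2,3) at t=0.9659
    x: enter (1,3) at t=1.7186 ← occupied
  → r_1 = 1.7186
beam 2: φ=0°, α=210°
  dir = (cos 210°, sin 210°) = (-0.8660, -0.5000); from cell (3,2)
  next x-line at t=0.7621, next y-line at t=1.5000; Δt_x=1.1547, Δt_y=2.0000
    x: enter (2,2) at t=0.7621
    y: enter (2,1) at t=1.5000
    x: enter (1,1) at t=1.9168
    x: enter (0,1) at t=3.0715 ← occupied
  → r_2 = 3.0715
beam 3: φ=45°, α=255°
  dir = (cos 255°, sin 255°) = (-0.2588, -0.9659); from cell (3,2)
  next x-line at t=2.5500, next y-line at t=0.7765; Δt_x=3.8637, Δt_y=1.0353
    y: enter (3,1) at t=0.7765
    y: enter (3,0) at t=1.8117 ← occupied
  → r_3 = 1.8117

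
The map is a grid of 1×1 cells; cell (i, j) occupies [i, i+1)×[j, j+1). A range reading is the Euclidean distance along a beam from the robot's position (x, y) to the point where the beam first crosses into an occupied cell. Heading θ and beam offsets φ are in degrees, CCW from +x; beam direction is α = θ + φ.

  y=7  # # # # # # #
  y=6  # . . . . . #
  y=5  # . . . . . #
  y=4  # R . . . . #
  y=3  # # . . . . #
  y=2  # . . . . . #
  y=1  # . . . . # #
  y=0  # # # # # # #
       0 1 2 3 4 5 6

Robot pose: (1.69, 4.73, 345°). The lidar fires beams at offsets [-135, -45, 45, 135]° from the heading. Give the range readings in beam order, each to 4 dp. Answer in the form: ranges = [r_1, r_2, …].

ranges = [0.7967, 4.3070, 4.5400, 1.3800]

beam 1: φ=-135°, α=210°
  direction (-0.8660, -0.5000); cell (1,4); t to first gridline: x 0.7967, y 1.4600 (then +1.1547 / +2.0000)
    (0,4) via x @ 0.7967  # hit
  → r_1 = 0.7967
beam 2: φ=-45°, α=300°
  direction (0.5000, -0.8660); cell (1,4); t to first gridline: x 0.6200, y 0.8429 (then +2.0000 / +1.1547)
    (2,4) via x @ 0.6200
    (2,3) via y @ 0.8429
    (2,2) via y @ 1.9976
    (3,2) via x @ 2.6200
    (3,1) via y @ 3.1523
    (3,0) via y @ 4.3070  # hit
  → r_2 = 4.3070
beam 3: φ=45°, α=30°
  direction (0.8660, 0.5000); cell (1,4); t to first gridline: x 0.3580, y 0.5400 (then +1.1547 / +2.0000)
    (2,4) via x @ 0.3580
    (2,5) via y @ 0.5400
    (3,5) via x @ 1.5127
    (3,6) via y @ 2.5400
    (4,6) via x @ 2.6674
    (5,6) via x @ 3.8221
    (5,7) via y @ 4.5400  # hit
  → r_3 = 4.5400
beam 4: φ=135°, α=120°
  direction (-0.5000, 0.8660); cell (1,4); t to first gridline: x 1.3800, y 0.3118 (then +2.0000 / +1.1547)
    (1,5) via y @ 0.3118
    (0,5) via x @ 1.3800  # hit
  → r_4 = 1.3800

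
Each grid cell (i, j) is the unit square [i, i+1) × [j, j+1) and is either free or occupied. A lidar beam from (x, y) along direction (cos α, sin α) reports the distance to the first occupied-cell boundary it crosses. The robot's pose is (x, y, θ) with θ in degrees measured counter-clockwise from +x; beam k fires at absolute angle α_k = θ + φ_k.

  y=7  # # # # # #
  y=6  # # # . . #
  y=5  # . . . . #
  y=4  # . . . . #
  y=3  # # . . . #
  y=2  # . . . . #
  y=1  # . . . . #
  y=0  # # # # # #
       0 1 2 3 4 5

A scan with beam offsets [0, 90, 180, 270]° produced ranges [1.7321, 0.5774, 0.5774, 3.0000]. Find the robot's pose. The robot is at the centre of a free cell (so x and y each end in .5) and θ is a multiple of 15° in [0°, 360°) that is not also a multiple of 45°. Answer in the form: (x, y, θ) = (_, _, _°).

(x, y, θ) = (3.5, 6.5, 330°)

Candidates: 21 free-cell centres × 16 headings = 336 poses. Raycast each; keep the one whose scan matches to 4 dp.
  (2.5, 1.5, 105°): beam 1 = 1.9319 ≠ 1.7321 ✗
  (3.5, 2.5, 255°): beam 1 = 1.5529 ≠ 1.7321 ✗
  (3.5, 5.5, 75°): beam 1 = 1.5529 ≠ 1.7321 ✗
  …
  (3.5, 6.5, 330°): r_1=1.7321, r_2=0.5774, r_3=0.5774, r_4=3.0000 — all match ✓
Only this pose fits every beam.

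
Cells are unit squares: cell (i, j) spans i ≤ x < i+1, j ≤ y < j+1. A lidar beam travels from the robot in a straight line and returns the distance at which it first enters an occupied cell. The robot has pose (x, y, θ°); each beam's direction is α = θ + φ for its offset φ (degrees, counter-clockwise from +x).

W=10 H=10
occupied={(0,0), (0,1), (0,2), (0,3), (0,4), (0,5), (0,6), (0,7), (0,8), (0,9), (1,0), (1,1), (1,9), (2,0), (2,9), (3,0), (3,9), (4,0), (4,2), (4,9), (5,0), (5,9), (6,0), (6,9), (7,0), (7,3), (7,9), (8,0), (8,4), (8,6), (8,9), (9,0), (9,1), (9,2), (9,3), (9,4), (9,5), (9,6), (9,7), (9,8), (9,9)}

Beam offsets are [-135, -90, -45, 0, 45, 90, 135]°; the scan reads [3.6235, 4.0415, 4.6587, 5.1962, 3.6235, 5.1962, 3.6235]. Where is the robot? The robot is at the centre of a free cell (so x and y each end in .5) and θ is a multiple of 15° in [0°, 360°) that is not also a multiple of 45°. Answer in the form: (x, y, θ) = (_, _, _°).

The pose lattice has 59·16 = 944 candidates. Test each by forward raycasting.
  (2.5, 1.5, 210°): beam 1 = 7.7646 ≠ 3.6235 ✗
  (6.5, 6.5, 195°): beam 1 = 2.8868 ≠ 3.6235 ✗
  (2.5, 6.5, 210°): beam 1 = 2.5882 ≠ 3.6235 ✗
  …
  (4.5, 5.5, 300°): r_1=3.6235, r_2=4.0415, r_3=4.6587, r_4=5.1962, r_5=3.6235, r_6=5.1962, r_7=3.6235 — all match ✓
Unique over the lattice → pose = (4.5, 5.5, 300°).

(x, y, θ) = (4.5, 5.5, 300°)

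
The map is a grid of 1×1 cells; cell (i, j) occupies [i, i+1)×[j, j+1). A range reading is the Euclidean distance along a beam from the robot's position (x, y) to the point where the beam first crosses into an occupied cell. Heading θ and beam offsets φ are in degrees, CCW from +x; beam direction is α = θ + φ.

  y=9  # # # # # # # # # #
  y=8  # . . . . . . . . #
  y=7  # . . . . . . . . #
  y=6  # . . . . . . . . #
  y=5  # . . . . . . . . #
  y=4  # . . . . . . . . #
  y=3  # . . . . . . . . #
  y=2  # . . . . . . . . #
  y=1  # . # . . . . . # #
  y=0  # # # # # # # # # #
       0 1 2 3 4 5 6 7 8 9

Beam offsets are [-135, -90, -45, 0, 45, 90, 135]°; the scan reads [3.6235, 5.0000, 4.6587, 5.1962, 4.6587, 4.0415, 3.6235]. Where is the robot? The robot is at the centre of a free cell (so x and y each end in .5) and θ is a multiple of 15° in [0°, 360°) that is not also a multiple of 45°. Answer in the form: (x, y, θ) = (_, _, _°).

The pose lattice has 62·16 = 992 candidates. Test each by forward raycasting.
  (3.5, 1.5, 15°): beam 1 = 0.5774 ≠ 3.6235 ✗
  (4.5, 6.5, 75°): beam 1 = 6.3509 ≠ 3.6235 ✗
  (8.5, 7.5, 210°): beam 1 = 1.5529 ≠ 3.6235 ✗
  (6.5, 3.5, 285°): beam 1 = 6.3509 ≠ 3.6235 ✗
  …
  (4.5, 4.5, 60°): r_1=3.6235, r_2=5.0000, r_3=4.6587, r_4=5.1962, r_5=4.6587, r_6=4.0415, r_7=3.6235 — all match ✓
No second candidate reproduces the full scan.

(x, y, θ) = (4.5, 4.5, 60°)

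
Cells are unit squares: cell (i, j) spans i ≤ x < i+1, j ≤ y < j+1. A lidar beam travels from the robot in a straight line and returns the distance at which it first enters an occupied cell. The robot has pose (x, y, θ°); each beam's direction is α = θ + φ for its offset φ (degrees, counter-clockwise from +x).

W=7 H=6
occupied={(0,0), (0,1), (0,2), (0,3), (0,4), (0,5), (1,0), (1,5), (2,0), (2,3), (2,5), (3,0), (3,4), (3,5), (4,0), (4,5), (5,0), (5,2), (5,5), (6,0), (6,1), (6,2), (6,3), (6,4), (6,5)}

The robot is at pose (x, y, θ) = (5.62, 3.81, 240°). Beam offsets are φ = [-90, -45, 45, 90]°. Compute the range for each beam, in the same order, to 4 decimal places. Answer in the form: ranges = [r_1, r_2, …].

beam 1: φ=-90°, α=150°
  direction (-0.8660, 0.5000); cell (5,3); t to first gridline: x 0.7159, y 0.3800 (then +1.1547 / +2.0000)
    (5,4) via y @ 0.3800
    (4,4) via x @ 0.7159
    (3,4) via x @ 1.8706  # hit
  → r_1 = 1.8706
beam 2: φ=-45°, α=195°
  direction (-0.9659, -0.2588); cell (5,3); t to first gridline: x 0.6419, y 3.1296 (then +1.0353 / +3.8637)
    (4,3) via x @ 0.6419
    (3,3) via x @ 1.6771
    (2,3) via x @ 2.7124  # hit
  → r_2 = 2.7124
beam 3: φ=45°, α=285°
  direction (0.2588, -0.9659); cell (5,3); t to first gridline: x 1.4682, y 0.8386 (then +3.8637 / +1.0353)
    (5,2) via y @ 0.8386  # hit
  → r_3 = 0.8386
beam 4: φ=90°, α=330°
  direction (0.8660, -0.5000); cell (5,3); t to first gridline: x 0.4388, y 1.6200 (then +1.1547 / +2.0000)
    (6,3) via x @ 0.4388  # hit
  → r_4 = 0.4388

ranges = [1.8706, 2.7124, 0.8386, 0.4388]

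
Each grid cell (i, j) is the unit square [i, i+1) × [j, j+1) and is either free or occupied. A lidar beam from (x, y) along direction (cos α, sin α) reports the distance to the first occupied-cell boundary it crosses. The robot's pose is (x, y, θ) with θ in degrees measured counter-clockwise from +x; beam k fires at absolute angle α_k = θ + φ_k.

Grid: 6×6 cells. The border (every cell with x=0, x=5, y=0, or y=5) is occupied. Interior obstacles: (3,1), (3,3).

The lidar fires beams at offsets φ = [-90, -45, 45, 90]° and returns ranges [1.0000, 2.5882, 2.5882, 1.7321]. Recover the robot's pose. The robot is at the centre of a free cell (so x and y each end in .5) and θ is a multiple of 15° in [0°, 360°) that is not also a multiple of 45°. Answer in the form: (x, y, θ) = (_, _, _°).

Candidates: 14 free-cell centres × 16 headings = 224 poses. Raycast each; keep the one whose scan matches to 4 dp.
  (4.5, 4.5, 165°): beam 1 = 0.5176 ≠ 1.0000 ✗
  (3.5, 2.5, 240°): beam 1 = 2.8868 ≠ 1.0000 ✗
  (1.5, 4.5, 150°): beam 1 = 0.5774 ≠ 1.0000 ✗
  …
  (2.5, 2.5, 60°): r_1=1.0000, r_2=2.5882, r_3=2.5882, r_4=1.7321 — all match ✓
Only this pose fits every beam.

(x, y, θ) = (2.5, 2.5, 60°)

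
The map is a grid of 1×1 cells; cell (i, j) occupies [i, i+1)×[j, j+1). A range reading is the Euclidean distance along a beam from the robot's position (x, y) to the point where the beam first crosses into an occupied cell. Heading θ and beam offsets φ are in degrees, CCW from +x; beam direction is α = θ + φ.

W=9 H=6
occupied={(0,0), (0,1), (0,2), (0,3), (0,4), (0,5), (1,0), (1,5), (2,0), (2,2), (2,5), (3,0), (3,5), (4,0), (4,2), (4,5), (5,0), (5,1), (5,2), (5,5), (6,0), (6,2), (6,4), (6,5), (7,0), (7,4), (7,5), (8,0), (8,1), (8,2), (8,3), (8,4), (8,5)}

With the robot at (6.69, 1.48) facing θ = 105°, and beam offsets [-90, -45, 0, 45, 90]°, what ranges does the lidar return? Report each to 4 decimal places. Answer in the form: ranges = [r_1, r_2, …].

ranges = [1.3562, 0.6004, 0.5383, 0.7967, 0.7143]

beam 1: φ=-90°, α=15°
  direction (0.9659, 0.2588); cell (6,1); t to first gridline: x 0.3209, y 2.0091 (then +1.0353 / +3.8637)
    (7,1) via x @ 0.3209
    (8,1) via x @ 1.3562  # hit
  → r_1 = 1.3562
beam 2: φ=-45°, α=60°
  direction (0.5000, 0.8660); cell (6,1); t to first gridline: x 0.6200, y 0.6004 (then +2.0000 / +1.1547)
    (6,2) via y @ 0.6004  # hit
  → r_2 = 0.6004
beam 3: φ=0°, α=105°
  direction (-0.2588, 0.9659); cell (6,1); t to first gridline: x 2.6660, y 0.5383 (then +3.8637 / +1.0353)
    (6,2) via y @ 0.5383  # hit
  → r_3 = 0.5383
beam 4: φ=45°, α=150°
  direction (-0.8660, 0.5000); cell (6,1); t to first gridline: x 0.7967, y 1.0400 (then +1.1547 / +2.0000)
    (5,1) via x @ 0.7967  # hit
  → r_4 = 0.7967
beam 5: φ=90°, α=195°
  direction (-0.9659, -0.2588); cell (6,1); t to first gridline: x 0.7143, y 1.8546 (then +1.0353 / +3.8637)
    (5,1) via x @ 0.7143  # hit
  → r_5 = 0.7143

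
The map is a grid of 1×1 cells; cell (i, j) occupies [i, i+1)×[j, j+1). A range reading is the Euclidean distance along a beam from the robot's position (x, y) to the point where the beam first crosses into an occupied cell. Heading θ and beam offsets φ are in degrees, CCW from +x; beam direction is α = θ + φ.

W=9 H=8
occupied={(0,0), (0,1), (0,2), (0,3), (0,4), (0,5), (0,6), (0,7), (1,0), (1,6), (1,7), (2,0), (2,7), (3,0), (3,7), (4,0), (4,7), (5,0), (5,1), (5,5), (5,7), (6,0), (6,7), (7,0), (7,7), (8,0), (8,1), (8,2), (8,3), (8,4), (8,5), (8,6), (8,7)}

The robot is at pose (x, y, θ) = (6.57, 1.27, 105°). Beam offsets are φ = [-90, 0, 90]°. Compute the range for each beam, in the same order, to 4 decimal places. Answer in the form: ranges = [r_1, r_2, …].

ranges = [1.4804, 3.8616, 0.5901]

beam 1: φ=-90°, α=15°
  d=(0.9659,0.2588)  start (6,1)  tX=0.4452 tY=2.8205  stride 1/|dx|=1.0353 1/|dy|=3.8637
    cross x-line → (7,1), t=0.4452
    cross x-line → (8,1), t=1.4804 (wall)
  → r_1 = 1.4804
beam 2: φ=0°, α=105°
  d=(-0.2588,0.9659)  start (6,1)  tX=2.2023 tY=0.7558  stride 1/|dx|=3.8637 1/|dy|=1.0353
    cross y-line → (6,2), t=0.7558
    cross y-line → (6,3), t=1.7910
    cross x-line → (5,3), t=2.2023
    cross y-line → (5,4), t=2.8263
    cross y-line → (5,5), t=3.8616 (wall)
  → r_2 = 3.8616
beam 3: φ=90°, α=195°
  d=(-0.9659,-0.2588)  start (6,1)  tX=0.5901 tY=1.0432  stride 1/|dx|=1.0353 1/|dy|=3.8637
    cross x-line → (5,1), t=0.5901 (wall)
  → r_3 = 0.5901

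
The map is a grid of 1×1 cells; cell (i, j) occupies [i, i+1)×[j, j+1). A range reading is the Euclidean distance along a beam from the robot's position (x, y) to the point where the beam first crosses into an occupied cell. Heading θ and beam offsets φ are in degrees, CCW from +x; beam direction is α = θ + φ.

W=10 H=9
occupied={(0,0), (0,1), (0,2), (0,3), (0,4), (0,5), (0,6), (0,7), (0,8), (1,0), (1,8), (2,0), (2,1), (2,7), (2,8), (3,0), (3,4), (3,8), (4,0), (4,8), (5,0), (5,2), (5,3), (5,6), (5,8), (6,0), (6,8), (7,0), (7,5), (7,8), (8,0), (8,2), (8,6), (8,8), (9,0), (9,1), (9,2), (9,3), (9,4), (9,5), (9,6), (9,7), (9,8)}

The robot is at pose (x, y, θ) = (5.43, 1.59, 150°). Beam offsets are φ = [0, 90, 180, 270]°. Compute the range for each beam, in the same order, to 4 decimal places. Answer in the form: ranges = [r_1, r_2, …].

ranges = [5.1153, 0.6813, 1.1800, 0.4734]

beam 1: φ=0°, α=150°
  d=(-0.8660,0.5000)  start (5,1)  tX=0.4965 tY=0.8200  stride 1/|dx|=1.1547 1/|dy|=2.0000
    cross x-line → (4,1), t=0.4965
    cross y-line → (4,2), t=0.8200
    cross x-line → (3,2), t=1.6512
    cross x-line → (2,2), t=2.8059
    cross y-line → (2,3), t=2.8200
    cross x-line → (1,3), t=3.9606
    cross y-line → (1,4), t=4.8200
    cross x-line → (0,4), t=5.1153 (wall)
  → r_1 = 5.1153
beam 2: φ=90°, α=240°
  d=(-0.5000,-0.8660)  start (5,1)  tX=0.8600 tY=0.6813  stride 1/|dx|=2.0000 1/|dy|=1.1547
    cross y-line → (5,0), t=0.6813 (wall)
  → r_2 = 0.6813
beam 3: φ=180°, α=330°
  d=(0.8660,-0.5000)  start (5,1)  tX=0.6582 tY=1.1800  stride 1/|dx|=1.1547 1/|dy|=2.0000
    cross x-line → (6,1), t=0.6582
    cross y-line → (6,0), t=1.1800 (wall)
  → r_3 = 1.1800
beam 4: φ=270°, α=60°
  d=(0.5000,0.8660)  start (5,1)  tX=1.1400 tY=0.4734  stride 1/|dx|=2.0000 1/|dy|=1.1547
    cross y-line → (5,2), t=0.4734 (wall)
  → r_4 = 0.4734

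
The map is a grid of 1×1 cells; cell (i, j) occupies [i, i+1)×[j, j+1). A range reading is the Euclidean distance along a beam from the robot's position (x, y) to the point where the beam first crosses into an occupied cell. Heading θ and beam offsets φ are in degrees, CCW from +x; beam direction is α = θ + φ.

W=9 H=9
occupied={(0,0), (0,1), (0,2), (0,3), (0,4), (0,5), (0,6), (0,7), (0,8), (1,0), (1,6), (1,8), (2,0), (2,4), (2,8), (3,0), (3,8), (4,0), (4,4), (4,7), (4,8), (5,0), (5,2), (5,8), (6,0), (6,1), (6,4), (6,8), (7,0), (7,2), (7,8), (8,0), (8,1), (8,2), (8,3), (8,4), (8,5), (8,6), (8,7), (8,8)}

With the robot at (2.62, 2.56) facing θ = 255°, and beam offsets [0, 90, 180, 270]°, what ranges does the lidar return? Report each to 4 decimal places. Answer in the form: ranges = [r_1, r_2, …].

ranges = [1.6150, 3.4992, 5.3319, 1.6771]

beam 1: φ=0°, α=255°
  direction (-0.2588, -0.9659); cell (2,2); t to first gridline: x 2.3955, y 0.5798 (then +3.8637 / +1.0353)
    (2,1) via y @ 0.5798
    (2,0) via y @ 1.6150  # hit
  → r_1 = 1.6150
beam 2: φ=90°, α=345°
  direction (0.9659, -0.2588); cell (2,2); t to first gridline: x 0.3934, y 2.1637 (then +1.0353 / +3.8637)
    (3,2) via x @ 0.3934
    (4,2) via x @ 1.4287
    (4,1) via y @ 2.1637
    (5,1) via x @ 2.4640
    (6,1) via x @ 3.4992  # hit
  → r_2 = 3.4992
beam 3: φ=180°, α=75°
  direction (0.2588, 0.9659); cell (2,2); t to first gridline: x 1.4682, y 0.4555 (then +3.8637 / +1.0353)
    (2,3) via y @ 0.4555
    (3,3) via x @ 1.4682
    (3,4) via y @ 1.4908
    (3,5) via y @ 2.5261
    (3,6) via y @ 3.5614
    (3,7) via y @ 4.5966
    (4,7) via x @ 5.3319  # hit
  → r_3 = 5.3319
beam 4: φ=270°, α=165°
  direction (-0.9659, 0.2588); cell (2,2); t to first gridline: x 0.6419, y 1.7000 (then +1.0353 / +3.8637)
    (1,2) via x @ 0.6419
    (0,2) via x @ 1.6771  # hit
  → r_4 = 1.6771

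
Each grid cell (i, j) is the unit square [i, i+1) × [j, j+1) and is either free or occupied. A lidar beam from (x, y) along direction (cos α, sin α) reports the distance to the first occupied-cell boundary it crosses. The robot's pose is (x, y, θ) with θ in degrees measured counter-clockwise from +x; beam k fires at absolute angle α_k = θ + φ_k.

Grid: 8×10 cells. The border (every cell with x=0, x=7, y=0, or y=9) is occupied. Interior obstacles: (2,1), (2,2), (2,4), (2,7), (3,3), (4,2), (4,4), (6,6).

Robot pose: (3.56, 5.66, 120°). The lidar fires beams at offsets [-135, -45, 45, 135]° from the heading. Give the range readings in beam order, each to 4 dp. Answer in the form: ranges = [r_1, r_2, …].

beam 1: φ=-135°, α=345°
  dir = (cos 345°, sin 345°) = (0.9659, -0.2588); from cell (3,5)
  next x-line at t=0.4555, next y-line at t=2.5500; Δt_x=1.0353, Δt_y=3.8637
    x: enter (4,5) at t=0.4555
    x: enter (5,5) at t=1.4908
    x: enter (6,5) at t=2.5261
    y: enter (6,4) at t=2.5500
    x: enter (7,4) at t=3.5614 ← occupied
  → r_1 = 3.5614
beam 2: φ=-45°, α=75°
  dir = (cos 75°, sin 75°) = (0.2588, 0.9659); from cell (3,5)
  next x-line at t=1.7000, next y-line at t=0.3520; Δt_x=3.8637, Δt_y=1.0353
    y: enter (3,6) at t=0.3520
    y: enter (3,7) at t=1.3873
    x: enter (4,7) at t=1.7000
    y: enter (4,8) at t=2.4225
    y: enter (4,9) at t=3.4578 ← occupied
  → r_2 = 3.4578
beam 3: φ=45°, α=165°
  dir = (cos 165°, sin 165°) = (-0.9659, 0.2588); from cell (3,5)
  next x-line at t=0.5798, next y-line at t=1.3137; Δt_x=1.0353, Δt_y=3.8637
    x: enter (2,5) at t=0.5798
    y: enter (2,6) at t=1.3137
    x: enter (1,6) at t=1.6150
    x: enter (0,6) at t=2.6503 ← occupied
  → r_3 = 2.6503
beam 4: φ=135°, α=255°
  dir = (cos 255°, sin 255°) = (-0.2588, -0.9659); from cell (3,5)
  next x-line at t=2.1637, next y-line at t=0.6833; Δt_x=3.8637, Δt_y=1.0353
    y: enter (3,4) at t=0.6833
    y: enter (3,3) at t=1.7186 ← occupied
  → r_4 = 1.7186

ranges = [3.5614, 3.4578, 2.6503, 1.7186]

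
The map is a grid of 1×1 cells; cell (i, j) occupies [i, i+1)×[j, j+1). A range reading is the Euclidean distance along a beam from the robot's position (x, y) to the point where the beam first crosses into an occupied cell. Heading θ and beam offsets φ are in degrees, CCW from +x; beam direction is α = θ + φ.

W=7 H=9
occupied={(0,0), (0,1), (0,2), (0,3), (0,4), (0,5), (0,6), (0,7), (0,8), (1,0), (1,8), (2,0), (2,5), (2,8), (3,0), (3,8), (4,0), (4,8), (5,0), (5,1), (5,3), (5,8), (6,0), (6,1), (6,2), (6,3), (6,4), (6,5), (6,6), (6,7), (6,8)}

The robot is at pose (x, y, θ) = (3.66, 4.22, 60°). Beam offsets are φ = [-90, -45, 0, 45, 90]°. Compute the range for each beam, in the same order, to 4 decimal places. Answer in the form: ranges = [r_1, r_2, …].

beam 1: φ=-90°, α=330°
  cosα=0.8660 sinα=-0.5000 | (3,4) | tMaxX 0.3926 tMaxY 0.4400 | tΔX 1.1547 tΔY 2.0000
    t=0.3926 [x] (4,4)
    t=0.4400 [y] (4,3)
    t=1.5473 [x] (5,3) — stop
  → r_1 = 1.5473
beam 2: φ=-45°, α=15°
  cosα=0.9659 sinα=0.2588 | (3,4) | tMaxX 0.3520 tMaxY 3.0137 | tΔX 1.0353 tΔY 3.8637
    t=0.3520 [x] (4,4)
    t=1.3873 [x] (5,4)
    t=2.4225 [x] (6,4) — stop
  → r_2 = 2.4225
beam 3: φ=0°, α=60°
  cosα=0.5000 sinα=0.8660 | (3,4) | tMaxX 0.6800 tMaxY 0.9007 | tΔX 2.0000 tΔY 1.1547
    t=0.6800 [x] (4,4)
    t=0.9007 [y] (4,5)
    t=2.0554 [y] (4,6)
    t=2.6800 [x] (5,6)
    t=3.2101 [y] (5,7)
    t=4.3648 [y] (5,8) — stop
  → r_3 = 4.3648
beam 4: φ=45°, α=105°
  cosα=-0.2588 sinα=0.9659 | (3,4) | tMaxX 2.5500 tMaxY 0.8075 | tΔX 3.8637 tΔY 1.0353
    t=0.8075 [y] (3,5)
    t=1.8428 [y] (3,6)
    t=2.5500 [x] (2,6)
    t=2.8781 [y] (2,7)
    t=3.9133 [y] (2,8) — stop
  → r_4 = 3.9133
beam 5: φ=90°, α=150°
  cosα=-0.8660 sinα=0.5000 | (3,4) | tMaxX 0.7621 tMaxY 1.5600 | tΔX 1.1547 tΔY 2.0000
    t=0.7621 [x] (2,4)
    t=1.5600 [y] (2,5) — stop
  → r_5 = 1.5600

ranges = [1.5473, 2.4225, 4.3648, 3.9133, 1.5600]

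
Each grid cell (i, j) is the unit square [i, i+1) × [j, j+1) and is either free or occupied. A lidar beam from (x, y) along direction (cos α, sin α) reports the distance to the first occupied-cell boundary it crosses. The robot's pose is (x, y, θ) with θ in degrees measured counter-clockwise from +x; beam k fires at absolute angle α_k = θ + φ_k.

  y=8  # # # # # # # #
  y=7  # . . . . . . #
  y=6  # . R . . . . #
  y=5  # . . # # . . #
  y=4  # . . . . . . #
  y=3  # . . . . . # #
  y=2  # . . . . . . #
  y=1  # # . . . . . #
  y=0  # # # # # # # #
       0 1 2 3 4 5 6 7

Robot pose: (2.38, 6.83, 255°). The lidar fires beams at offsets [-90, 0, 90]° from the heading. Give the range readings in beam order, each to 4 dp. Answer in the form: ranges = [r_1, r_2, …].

ranges = [1.4287, 5.0004, 4.7830]

beam 1: φ=-90°, α=165°
  dir = (cos 165°, sin 165°) = (-0.9659, 0.2588); from cell (2,6)
  next x-line at t=0.3934, next y-line at t=0.6568; Δt_x=1.0353, Δt_y=3.8637
    x: enter (1,6) at t=0.3934
    y: enter (1,7) at t=0.6568
    x: enter (0,7) at t=1.4287 ← occupied
  → r_1 = 1.4287
beam 2: φ=0°, α=255°
  dir = (cos 255°, sin 255°) = (-0.2588, -0.9659); from cell (2,6)
  next x-line at t=1.4682, next y-line at t=0.8593; Δt_x=3.8637, Δt_y=1.0353
    y: enter (2,5) at t=0.8593
    x: enter (1,5) at t=1.4682
    y: enter (1,4) at t=1.8946
    y: enter (1,3) at t=2.9298
    y: enter (1,2) at t=3.9651
    y: enter (1,1) at t=5.0004 ← occupied
  → r_2 = 5.0004
beam 3: φ=90°, α=345°
  dir = (cos 345°, sin 345°) = (0.9659, -0.2588); from cell (2,6)
  next x-line at t=0.6419, next y-line at t=3.2069; Δt_x=1.0353, Δt_y=3.8637
    x: enter (3,6) at t=0.6419
    x: enter (4,6) at t=1.6771
    x: enter (5,6) at t=2.7124
    y: enter (5,5) at t=3.2069
    x: enter (6,5) at t=3.7477
    x: enter (7,5) at t=4.7830 ← occupied
  → r_3 = 4.7830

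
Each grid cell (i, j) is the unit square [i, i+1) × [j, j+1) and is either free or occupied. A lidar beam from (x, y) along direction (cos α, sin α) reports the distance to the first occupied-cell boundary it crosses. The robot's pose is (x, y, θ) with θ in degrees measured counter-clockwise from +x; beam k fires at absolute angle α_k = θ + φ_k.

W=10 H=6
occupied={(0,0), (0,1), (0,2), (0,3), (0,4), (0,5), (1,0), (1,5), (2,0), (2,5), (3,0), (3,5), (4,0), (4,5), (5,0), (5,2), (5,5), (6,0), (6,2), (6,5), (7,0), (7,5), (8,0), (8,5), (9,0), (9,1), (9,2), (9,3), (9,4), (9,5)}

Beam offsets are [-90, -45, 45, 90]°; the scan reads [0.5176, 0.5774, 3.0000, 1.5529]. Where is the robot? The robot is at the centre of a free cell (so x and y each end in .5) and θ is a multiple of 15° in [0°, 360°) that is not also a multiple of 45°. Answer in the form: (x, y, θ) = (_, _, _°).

(x, y, θ) = (5.5, 3.5, 345°)

The pose lattice has 30·16 = 480 candidates. Test each by forward raycasting.
  (1.5, 3.5, 150°): beam 1 = 1.7321 ≠ 0.5176 ✗
  (2.5, 3.5, 255°): beam 1 = 1.5529 ≠ 0.5176 ✗
  (5.5, 4.5, 150°): beam 1 = 0.5774 ≠ 0.5176 ✗
  (7.5, 3.5, 120°): beam 1 = 1.7321 ≠ 0.5176 ✗
  (8.5, 1.5, 150°): beam 1 = 1.0000 ≠ 0.5176 ✗
  …
  (5.5, 3.5, 345°): r_1=0.5176, r_2=0.5774, r_3=3.0000, r_4=1.5529 — all match ✓
Only this pose fits every beam.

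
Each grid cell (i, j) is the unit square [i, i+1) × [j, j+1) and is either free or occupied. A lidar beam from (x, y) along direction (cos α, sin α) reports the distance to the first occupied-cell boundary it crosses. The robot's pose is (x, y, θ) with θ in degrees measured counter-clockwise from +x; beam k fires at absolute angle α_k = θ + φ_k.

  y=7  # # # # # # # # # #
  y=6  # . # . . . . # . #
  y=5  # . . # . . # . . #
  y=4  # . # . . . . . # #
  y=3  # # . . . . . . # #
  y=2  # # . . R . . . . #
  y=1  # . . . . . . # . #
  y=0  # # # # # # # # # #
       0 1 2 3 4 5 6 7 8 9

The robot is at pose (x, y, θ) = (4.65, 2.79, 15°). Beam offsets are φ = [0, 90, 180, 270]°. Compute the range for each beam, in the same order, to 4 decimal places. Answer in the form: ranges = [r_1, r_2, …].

ranges = [3.4682, 2.5114, 2.7435, 1.8531]

beam 1: φ=0°, α=15°
  cosα=0.9659 sinα=0.2588 | (4,2) | tMaxX 0.3623 tMaxY 0.8114 | tΔX 1.0353 tΔY 3.8637
    t=0.3623 [x] (5,2)
    t=0.8114 [y] (5,3)
    t=1.3976 [x] (6,3)
    t=2.4329 [x] (7,3)
    t=3.4682 [x] (8,3) — stop
  → r_1 = 3.4682
beam 2: φ=90°, α=105°
  cosα=-0.2588 sinα=0.9659 | (4,2) | tMaxX 2.5114 tMaxY 0.2174 | tΔX 3.8637 tΔY 1.0353
    t=0.2174 [y] (4,3)
    t=1.2527 [y] (4,4)
    t=2.2880 [y] (4,5)
    t=2.5114 [x] (3,5) — stop
  → r_2 = 2.5114
beam 3: φ=180°, α=195°
  cosα=-0.9659 sinα=-0.2588 | (4,2) | tMaxX 0.6729 tMaxY 3.0523 | tΔX 1.0353 tΔY 3.8637
    t=0.6729 [x] (3,2)
    t=1.7082 [x] (2,2)
    t=2.7435 [x] (1,2) — stop
  → r_3 = 2.7435
beam 4: φ=270°, α=285°
  cosα=0.2588 sinα=-0.9659 | (4,2) | tMaxX 1.3523 tMaxY 0.8179 | tΔX 3.8637 tΔY 1.0353
    t=0.8179 [y] (4,1)
    t=1.3523 [x] (5,1)
    t=1.8531 [y] (5,0) — stop
  → r_4 = 1.8531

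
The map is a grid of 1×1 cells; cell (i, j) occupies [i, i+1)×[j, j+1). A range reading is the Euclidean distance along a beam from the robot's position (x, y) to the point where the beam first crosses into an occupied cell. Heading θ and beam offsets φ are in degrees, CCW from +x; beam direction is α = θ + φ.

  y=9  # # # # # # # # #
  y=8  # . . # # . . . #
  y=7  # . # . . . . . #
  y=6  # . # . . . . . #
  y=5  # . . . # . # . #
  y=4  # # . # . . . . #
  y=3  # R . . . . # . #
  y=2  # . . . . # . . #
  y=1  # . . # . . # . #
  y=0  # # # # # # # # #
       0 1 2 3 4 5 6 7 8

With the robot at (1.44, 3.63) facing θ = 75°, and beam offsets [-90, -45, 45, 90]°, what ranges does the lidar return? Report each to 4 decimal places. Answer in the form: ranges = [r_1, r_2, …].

beam 1: φ=-90°, α=345°
  d=(0.9659,-0.2588)  start (1,3)  tX=0.5798 tY=2.4341  stride 1/|dx|=1.0353 1/|dy|=3.8637
    cross x-line → (2,3), t=0.5798
    cross x-line → (3,3), t=1.6150
    cross y-line → (3,2), t=2.4341
    cross x-line → (4,2), t=2.6503
    cross x-line → (5,2), t=3.6856 (wall)
  → r_1 = 3.6856
beam 2: φ=-45°, α=30°
  d=(0.8660,0.5000)  start (1,3)  tX=0.6466 tY=0.7400  stride 1/|dx|=1.1547 1/|dy|=2.0000
    cross x-line → (2,3), t=0.6466
    cross y-line → (2,4), t=0.7400
    cross x-line → (3,4), t=1.8013 (wall)
  → r_2 = 1.8013
beam 3: φ=45°, α=120°
  d=(-0.5000,0.8660)  start (1,3)  tX=0.8800 tY=0.4272  stride 1/|dx|=2.0000 1/|dy|=1.1547
    cross y-line → (1,4), t=0.4272 (wall)
  → r_3 = 0.4272
beam 4: φ=90°, α=165°
  d=(-0.9659,0.2588)  start (1,3)  tX=0.4555 tY=1.4296  stride 1/|dx|=1.0353 1/|dy|=3.8637
    cross x-line → (0,3), t=0.4555 (wall)
  → r_4 = 0.4555

ranges = [3.6856, 1.8013, 0.4272, 0.4555]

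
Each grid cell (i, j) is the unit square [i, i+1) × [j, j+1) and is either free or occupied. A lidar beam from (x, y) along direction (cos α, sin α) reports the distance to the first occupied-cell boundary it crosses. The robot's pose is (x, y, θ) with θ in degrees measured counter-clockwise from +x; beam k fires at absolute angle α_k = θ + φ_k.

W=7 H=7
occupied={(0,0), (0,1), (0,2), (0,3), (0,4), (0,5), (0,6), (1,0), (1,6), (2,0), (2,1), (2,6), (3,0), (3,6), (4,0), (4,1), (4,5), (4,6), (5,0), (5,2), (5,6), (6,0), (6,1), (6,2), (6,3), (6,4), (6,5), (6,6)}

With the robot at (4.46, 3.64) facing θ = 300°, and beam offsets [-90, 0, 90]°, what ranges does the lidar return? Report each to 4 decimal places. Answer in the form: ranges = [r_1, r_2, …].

beam 1: φ=-90°, α=210°
  direction (-0.8660, -0.5000); cell (4,3); t to first gridline: x 0.5312, y 1.2800 (then +1.1547 / +2.0000)
    (3,3) via x @ 0.5312
    (3,2) via y @ 1.2800
    (2,2) via x @ 1.6859
    (1,2) via x @ 2.8406
    (1,1) via y @ 3.2800
    (0,1) via x @ 3.9953  # hit
  → r_1 = 3.9953
beam 2: φ=0°, α=300°
  direction (0.5000, -0.8660); cell (4,3); t to first gridline: x 1.0800, y 0.7390 (then +2.0000 / +1.1547)
    (4,2) via y @ 0.7390
    (5,2) via x @ 1.0800  # hit
  → r_2 = 1.0800
beam 3: φ=90°, α=30°
  direction (0.8660, 0.5000); cell (4,3); t to first gridline: x 0.6235, y 0.7200 (then +1.1547 / +2.0000)
    (5,3) via x @ 0.6235
    (5,4) via y @ 0.7200
    (6,4) via x @ 1.7782  # hit
  → r_3 = 1.7782

ranges = [3.9953, 1.0800, 1.7782]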